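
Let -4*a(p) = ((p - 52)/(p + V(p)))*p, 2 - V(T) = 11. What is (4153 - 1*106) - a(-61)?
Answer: 1126267/280 ≈ 4022.4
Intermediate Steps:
V(T) = -9 (V(T) = 2 - 1*11 = 2 - 11 = -9)
a(p) = -p*(-52 + p)/(4*(-9 + p)) (a(p) = -(p - 52)/(p - 9)*p/4 = -(-52 + p)/(-9 + p)*p/4 = -p*(-52 + p)/(4*(-9 + p)))
(4153 - 1*106) - a(-61) = (4153 - 1*106) - (-61)*(52 - 1*(-61))/(4*(-9 - 61)) = (4153 - 106) - (-61)*(52 + 61)/(4*(-70)) = 4047 - (-61)*(-1)*113/(4*70) = 4047 - 1*6893/280 = 4047 - 6893/280 = 1126267/280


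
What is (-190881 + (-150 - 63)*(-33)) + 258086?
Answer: 74234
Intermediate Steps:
(-190881 + (-150 - 63)*(-33)) + 258086 = (-190881 - 213*(-33)) + 258086 = (-190881 + 7029) + 258086 = -183852 + 258086 = 74234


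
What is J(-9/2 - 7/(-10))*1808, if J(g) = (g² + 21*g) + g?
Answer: -3126032/25 ≈ -1.2504e+5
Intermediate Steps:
J(g) = g² + 22*g
J(-9/2 - 7/(-10))*1808 = ((-9/2 - 7/(-10))*(22 + (-9/2 - 7/(-10))))*1808 = ((-9*½ - 7*(-⅒))*(22 + (-9*½ - 7*(-⅒))))*1808 = ((-9/2 + 7/10)*(22 + (-9/2 + 7/10)))*1808 = -19*(22 - 19/5)/5*1808 = -19/5*91/5*1808 = -1729/25*1808 = -3126032/25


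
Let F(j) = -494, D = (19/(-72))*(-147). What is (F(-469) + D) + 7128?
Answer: 160147/24 ≈ 6672.8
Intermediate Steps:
D = 931/24 (D = (19*(-1/72))*(-147) = -19/72*(-147) = 931/24 ≈ 38.792)
(F(-469) + D) + 7128 = (-494 + 931/24) + 7128 = -10925/24 + 7128 = 160147/24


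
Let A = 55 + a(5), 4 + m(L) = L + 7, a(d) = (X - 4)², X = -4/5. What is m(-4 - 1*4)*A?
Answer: -1951/5 ≈ -390.20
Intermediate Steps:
X = -⅘ (X = -4*⅕ = -⅘ ≈ -0.80000)
a(d) = 576/25 (a(d) = (-⅘ - 4)² = (-24/5)² = 576/25)
m(L) = 3 + L (m(L) = -4 + (L + 7) = -4 + (7 + L) = 3 + L)
A = 1951/25 (A = 55 + 576/25 = 1951/25 ≈ 78.040)
m(-4 - 1*4)*A = (3 + (-4 - 1*4))*(1951/25) = (3 + (-4 - 4))*(1951/25) = (3 - 8)*(1951/25) = -5*1951/25 = -1951/5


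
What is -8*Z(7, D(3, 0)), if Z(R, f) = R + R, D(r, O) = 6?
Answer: -112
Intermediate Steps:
Z(R, f) = 2*R
-8*Z(7, D(3, 0)) = -16*7 = -8*14 = -112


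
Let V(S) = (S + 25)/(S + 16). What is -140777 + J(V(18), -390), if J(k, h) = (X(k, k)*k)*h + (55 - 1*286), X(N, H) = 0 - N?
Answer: -81142069/578 ≈ -1.4038e+5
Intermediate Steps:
X(N, H) = -N
V(S) = (25 + S)/(16 + S)
J(k, h) = -231 - h*k² (J(k, h) = ((-k)*k)*h + (55 - 1*286) = (-k²)*h + (55 - 286) = -h*k² - 231 = -231 - h*k²)
-140777 + J(V(18), -390) = -140777 + (-231 - 1*(-390)*((25 + 18)/(16 + 18))²) = -140777 + (-231 - 1*(-390)*(43/34)²) = -140777 + (-231 - 1*(-390)*1849/1156) = -140777 + (-231 + 360555/578) = -140777 + 227037/578 = -81142069/578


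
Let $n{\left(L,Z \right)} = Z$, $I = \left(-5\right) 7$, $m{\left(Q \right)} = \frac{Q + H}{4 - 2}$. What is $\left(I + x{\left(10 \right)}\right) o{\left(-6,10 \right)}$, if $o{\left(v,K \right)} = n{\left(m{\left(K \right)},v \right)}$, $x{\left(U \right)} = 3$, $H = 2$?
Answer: $192$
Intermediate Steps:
$m{\left(Q \right)} = 1 + \frac{Q}{2}$ ($m{\left(Q \right)} = \frac{Q + 2}{4 - 2} = \frac{2 + Q}{2} = \left(2 + Q\right) \frac{1}{2} = 1 + \frac{Q}{2}$)
$I = -35$
$o{\left(v,K \right)} = v$
$\left(I + x{\left(10 \right)}\right) o{\left(-6,10 \right)} = \left(-35 + 3\right) \left(-6\right) = \left(-32\right) \left(-6\right) = 192$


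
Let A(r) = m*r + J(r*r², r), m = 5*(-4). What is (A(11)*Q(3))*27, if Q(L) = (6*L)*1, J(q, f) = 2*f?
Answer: -96228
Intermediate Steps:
Q(L) = 6*L
m = -20
A(r) = -18*r (A(r) = -20*r + 2*r = -18*r)
(A(11)*Q(3))*27 = ((-18*11)*(6*3))*27 = -198*18*27 = -3564*27 = -96228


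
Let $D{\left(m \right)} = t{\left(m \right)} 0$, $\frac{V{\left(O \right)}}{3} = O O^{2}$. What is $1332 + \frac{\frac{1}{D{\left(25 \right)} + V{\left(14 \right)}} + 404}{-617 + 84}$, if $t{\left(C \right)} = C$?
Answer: $\frac{5841032063}{4387656} \approx 1331.2$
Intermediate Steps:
$V{\left(O \right)} = 3 O^{3}$ ($V{\left(O \right)} = 3 O O^{2} = 3 O^{3}$)
$D{\left(m \right)} = 0$ ($D{\left(m \right)} = m 0 = 0$)
$1332 + \frac{\frac{1}{D{\left(25 \right)} + V{\left(14 \right)}} + 404}{-617 + 84} = 1332 + \frac{\frac{1}{0 + 3 \cdot 14^{3}} + 404}{-617 + 84} = 1332 + \frac{\frac{1}{0 + 3 \cdot 2744} + 404}{-533} = 1332 + \left(\frac{1}{0 + 8232} + 404\right) \left(- \frac{1}{533}\right) = 1332 + \left(\frac{1}{8232} + 404\right) \left(- \frac{1}{533}\right) = 1332 + \frac{3325729}{8232} \left(- \frac{1}{533}\right) = 1332 - \frac{3325729}{4387656} = \frac{5841032063}{4387656}$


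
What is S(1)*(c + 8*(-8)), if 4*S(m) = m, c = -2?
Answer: -33/2 ≈ -16.500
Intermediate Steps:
S(m) = m/4
S(1)*(c + 8*(-8)) = ((1/4)*1)*(-2 + 8*(-8)) = (-2 - 64)/4 = (1/4)*(-66) = -33/2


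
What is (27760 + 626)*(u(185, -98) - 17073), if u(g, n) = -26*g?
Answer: -621170838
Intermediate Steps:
(27760 + 626)*(u(185, -98) - 17073) = (27760 + 626)*(-26*185 - 17073) = 28386*(-4810 - 17073) = 28386*(-21883) = -621170838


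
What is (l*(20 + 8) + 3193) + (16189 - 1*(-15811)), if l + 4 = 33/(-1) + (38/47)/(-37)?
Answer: 59397959/1739 ≈ 34156.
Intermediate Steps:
l = -64381/1739 (l = -4 + (33/(-1) + (38/47)/(-37)) = -4 + (33*(-1) + (38*(1/47))*(-1/37)) = -4 + (-33 + (38/47)*(-1/37)) = -4 + (-33 - 38/1739) = -4 - 57425/1739 = -64381/1739 ≈ -37.022)
(l*(20 + 8) + 3193) + (16189 - 1*(-15811)) = (-64381*(20 + 8)/1739 + 3193) + (16189 - 1*(-15811)) = (-64381/1739*28 + 3193) + (16189 + 15811) = (-1802668/1739 + 3193) + 32000 = 3749959/1739 + 32000 = 59397959/1739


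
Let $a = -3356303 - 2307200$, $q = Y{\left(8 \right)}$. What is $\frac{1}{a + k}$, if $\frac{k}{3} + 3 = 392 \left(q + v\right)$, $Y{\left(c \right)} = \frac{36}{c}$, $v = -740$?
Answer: $- \frac{1}{6528460} \approx -1.5318 \cdot 10^{-7}$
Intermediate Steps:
$q = \frac{9}{2}$ ($q = \frac{36}{8} = 36 \cdot \frac{1}{8} = \frac{9}{2} \approx 4.5$)
$a = -5663503$ ($a = -3356303 - 2307200 = -5663503$)
$k = -864957$ ($k = -9 + 3 \cdot 392 \left(\frac{9}{2} - 740\right) = -9 + 3 \cdot 392 \left(- \frac{1471}{2}\right) = -9 + 3 \left(-288316\right) = -9 - 864948 = -864957$)
$\frac{1}{a + k} = \frac{1}{-5663503 - 864957} = \frac{1}{-6528460} = - \frac{1}{6528460}$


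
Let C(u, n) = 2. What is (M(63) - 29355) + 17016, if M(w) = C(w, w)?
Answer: -12337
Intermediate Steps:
M(w) = 2
(M(63) - 29355) + 17016 = (2 - 29355) + 17016 = -29353 + 17016 = -12337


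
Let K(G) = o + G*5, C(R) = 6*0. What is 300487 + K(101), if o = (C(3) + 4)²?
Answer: 301008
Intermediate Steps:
C(R) = 0
o = 16 (o = (0 + 4)² = 4² = 16)
K(G) = 16 + 5*G (K(G) = 16 + G*5 = 16 + 5*G)
300487 + K(101) = 300487 + (16 + 5*101) = 300487 + (16 + 505) = 300487 + 521 = 301008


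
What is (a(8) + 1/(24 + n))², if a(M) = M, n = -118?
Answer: 564001/8836 ≈ 63.830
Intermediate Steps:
(a(8) + 1/(24 + n))² = (8 + 1/(24 - 118))² = (8 + 1/(-94))² = (8 - 1/94)² = (751/94)² = 564001/8836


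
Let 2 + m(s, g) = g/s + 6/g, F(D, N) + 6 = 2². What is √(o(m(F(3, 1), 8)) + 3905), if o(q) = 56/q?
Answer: √35049/3 ≈ 62.405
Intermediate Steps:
F(D, N) = -2 (F(D, N) = -6 + 2² = -6 + 4 = -2)
m(s, g) = -2 + 6/g + g/s (m(s, g) = -2 + (g/s + 6/g) = -2 + (6/g + g/s) = -2 + 6/g + g/s)
√(o(m(F(3, 1), 8)) + 3905) = √(56/(-2 + 6/8 + 8/(-2)) + 3905) = √(56/(-2 + 6*(⅛) + 8*(-½)) + 3905) = √(56/(-2 + ¾ - 4) + 3905) = √(56/(-21/4) + 3905) = √(56*(-4/21) + 3905) = √(-32/3 + 3905) = √(11683/3) = √35049/3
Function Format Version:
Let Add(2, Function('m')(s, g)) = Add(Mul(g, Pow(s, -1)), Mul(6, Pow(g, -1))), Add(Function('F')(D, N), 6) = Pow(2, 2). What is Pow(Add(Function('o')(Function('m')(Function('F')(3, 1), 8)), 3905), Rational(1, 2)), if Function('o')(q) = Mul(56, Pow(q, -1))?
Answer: Mul(Rational(1, 3), Pow(35049, Rational(1, 2))) ≈ 62.405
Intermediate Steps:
Function('F')(D, N) = -2 (Function('F')(D, N) = Add(-6, Pow(2, 2)) = Add(-6, 4) = -2)
Function('m')(s, g) = Add(-2, Mul(6, Pow(g, -1)), Mul(g, Pow(s, -1))) (Function('m')(s, g) = Add(-2, Add(Mul(g, Pow(s, -1)), Mul(6, Pow(g, -1)))) = Add(-2, Add(Mul(6, Pow(g, -1)), Mul(g, Pow(s, -1)))) = Add(-2, Mul(6, Pow(g, -1)), Mul(g, Pow(s, -1))))
Pow(Add(Function('o')(Function('m')(Function('F')(3, 1), 8)), 3905), Rational(1, 2)) = Pow(Add(Mul(56, Pow(Add(-2, Mul(6, Pow(8, -1)), Mul(8, Pow(-2, -1))), -1)), 3905), Rational(1, 2)) = Pow(Add(Mul(56, Pow(Add(-2, Mul(6, Rational(1, 8)), Mul(8, Rational(-1, 2))), -1)), 3905), Rational(1, 2)) = Pow(Add(Mul(56, Pow(Add(-2, Rational(3, 4), -4), -1)), 3905), Rational(1, 2)) = Pow(Add(Mul(56, Pow(Rational(-21, 4), -1)), 3905), Rational(1, 2)) = Pow(Add(Mul(56, Rational(-4, 21)), 3905), Rational(1, 2)) = Pow(Add(Rational(-32, 3), 3905), Rational(1, 2)) = Pow(Rational(11683, 3), Rational(1, 2)) = Mul(Rational(1, 3), Pow(35049, Rational(1, 2)))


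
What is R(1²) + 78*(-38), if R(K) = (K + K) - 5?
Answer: -2967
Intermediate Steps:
R(K) = -5 + 2*K (R(K) = 2*K - 5 = -5 + 2*K)
R(1²) + 78*(-38) = (-5 + 2*1²) + 78*(-38) = (-5 + 2*1) - 2964 = (-5 + 2) - 2964 = -3 - 2964 = -2967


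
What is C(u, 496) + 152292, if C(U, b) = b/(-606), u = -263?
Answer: 46144228/303 ≈ 1.5229e+5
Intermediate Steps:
C(U, b) = -b/606 (C(U, b) = b*(-1/606) = -b/606)
C(u, 496) + 152292 = -1/606*496 + 152292 = -248/303 + 152292 = 46144228/303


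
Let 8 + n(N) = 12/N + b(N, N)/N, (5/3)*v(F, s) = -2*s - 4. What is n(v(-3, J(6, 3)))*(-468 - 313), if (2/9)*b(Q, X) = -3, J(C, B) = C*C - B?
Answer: 174163/28 ≈ 6220.1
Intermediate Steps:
J(C, B) = C² - B
b(Q, X) = -27/2 (b(Q, X) = (9/2)*(-3) = -27/2)
v(F, s) = -12/5 - 6*s/5 (v(F, s) = 3*(-2*s - 4)/5 = 3*(-4 - 2*s)/5 = -12/5 - 6*s/5)
n(N) = -8 - 3/(2*N) (n(N) = -8 + (12/N - 27/(2*N)) = -8 - 3/(2*N))
n(v(-3, J(6, 3)))*(-468 - 313) = (-8 - 3/(2*(-12/5 - 6*(6² - 1*3)/5)))*(-468 - 313) = (-8 - 3/(2*(-12/5 - 6*(36 - 3)/5)))*(-781) = (-8 - 3/(2*(-12/5 - 6/5*33)))*(-781) = (-8 - 3/(2*(-12/5 - 198/5)))*(-781) = (-8 - 3/2/(-42))*(-781) = (-8 - 3/2*(-1/42))*(-781) = (-8 + 1/28)*(-781) = -223/28*(-781) = 174163/28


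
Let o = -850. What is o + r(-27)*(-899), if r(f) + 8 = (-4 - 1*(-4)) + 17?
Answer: -8941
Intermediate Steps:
r(f) = 9 (r(f) = -8 + ((-4 - 1*(-4)) + 17) = -8 + ((-4 + 4) + 17) = -8 + (0 + 17) = -8 + 17 = 9)
o + r(-27)*(-899) = -850 + 9*(-899) = -850 - 8091 = -8941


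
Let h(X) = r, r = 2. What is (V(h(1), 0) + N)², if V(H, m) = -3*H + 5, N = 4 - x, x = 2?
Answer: 1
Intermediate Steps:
h(X) = 2
N = 2 (N = 4 - 1*2 = 4 - 2 = 2)
V(H, m) = 5 - 3*H
(V(h(1), 0) + N)² = ((5 - 3*2) + 2)² = ((5 - 6) + 2)² = (-1 + 2)² = 1² = 1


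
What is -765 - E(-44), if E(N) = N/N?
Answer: -766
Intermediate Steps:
E(N) = 1
-765 - E(-44) = -765 - 1*1 = -765 - 1 = -766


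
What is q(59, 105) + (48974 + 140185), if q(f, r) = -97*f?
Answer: 183436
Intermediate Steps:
q(59, 105) + (48974 + 140185) = -97*59 + (48974 + 140185) = -5723 + 189159 = 183436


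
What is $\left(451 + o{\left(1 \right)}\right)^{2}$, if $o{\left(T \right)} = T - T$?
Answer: $203401$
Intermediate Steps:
$o{\left(T \right)} = 0$
$\left(451 + o{\left(1 \right)}\right)^{2} = \left(451 + 0\right)^{2} = 451^{2} = 203401$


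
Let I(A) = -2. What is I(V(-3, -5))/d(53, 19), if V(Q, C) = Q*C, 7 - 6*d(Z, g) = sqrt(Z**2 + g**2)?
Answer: 84/3121 + 12*sqrt(3170)/3121 ≈ 0.24339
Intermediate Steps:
d(Z, g) = 7/6 - sqrt(Z**2 + g**2)/6
V(Q, C) = C*Q
I(V(-3, -5))/d(53, 19) = -2/(7/6 - sqrt(53**2 + 19**2)/6) = -2/(7/6 - sqrt(2809 + 361)/6) = -2/(7/6 - sqrt(3170)/6)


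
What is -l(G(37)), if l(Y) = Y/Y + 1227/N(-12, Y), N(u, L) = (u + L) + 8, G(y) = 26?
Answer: -1249/22 ≈ -56.773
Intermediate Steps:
N(u, L) = 8 + L + u (N(u, L) = (L + u) + 8 = 8 + L + u)
l(Y) = 1 + 1227/(-4 + Y) (l(Y) = Y/Y + 1227/(8 + Y - 12) = 1 + 1227/(-4 + Y))
-l(G(37)) = -(1223 + 26)/(-4 + 26) = -1249/22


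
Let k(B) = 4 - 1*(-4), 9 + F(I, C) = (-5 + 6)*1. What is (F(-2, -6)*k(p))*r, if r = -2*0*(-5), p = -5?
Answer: 0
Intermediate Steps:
F(I, C) = -8 (F(I, C) = -9 + (-5 + 6)*1 = -9 + 1*1 = -9 + 1 = -8)
k(B) = 8 (k(B) = 4 + 4 = 8)
r = 0 (r = 0*(-5) = 0)
(F(-2, -6)*k(p))*r = -8*8*0 = -64*0 = 0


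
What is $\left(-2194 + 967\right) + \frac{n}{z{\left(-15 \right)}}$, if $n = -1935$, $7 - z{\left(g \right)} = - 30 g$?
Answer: $- \frac{541626}{443} \approx -1222.6$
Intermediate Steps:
$z{\left(g \right)} = 7 + 30 g$ ($z{\left(g \right)} = 7 - - 30 g = 7 + 30 g$)
$\left(-2194 + 967\right) + \frac{n}{z{\left(-15 \right)}} = \left(-2194 + 967\right) - \frac{1935}{7 + 30 \left(-15\right)} = -1227 - \frac{1935}{7 - 450} = -1227 - \frac{1935}{-443} = -1227 - - \frac{1935}{443} = -1227 + \frac{1935}{443} = - \frac{541626}{443}$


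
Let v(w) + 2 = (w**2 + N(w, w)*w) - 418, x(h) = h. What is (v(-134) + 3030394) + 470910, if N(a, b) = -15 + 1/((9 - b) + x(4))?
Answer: 517564816/147 ≈ 3.5208e+6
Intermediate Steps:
N(a, b) = -15 + 1/(13 - b) (N(a, b) = -15 + 1/((9 - b) + 4) = -15 + 1/(13 - b))
v(w) = -420 + w**2 + w*(-194 + 15*w)/(13 - w) (v(w) = -2 + ((w**2 + ((-194 + 15*w)/(13 - w))*w) - 418) = -2 + ((w**2 + w*(-194 + 15*w)/(13 - w)) - 418) = -2 + (-418 + w**2 + w*(-194 + 15*w)/(13 - w)) = -420 + w**2 + w*(-194 + 15*w)/(13 - w))
(v(-134) + 3030394) + 470910 = ((5460 + (-134)**3 - 226*(-134) - 28*(-134)**2)/(-13 - 134) + 3030394) + 470910 = ((5460 - 2406104 + 30284 - 28*17956)/(-147) + 3030394) + 470910 = (-(5460 - 2406104 + 30284 - 502768)/147 + 3030394) + 470910 = (-1/147*(-2873128) + 3030394) + 470910 = (2873128/147 + 3030394) + 470910 = 448341046/147 + 470910 = 517564816/147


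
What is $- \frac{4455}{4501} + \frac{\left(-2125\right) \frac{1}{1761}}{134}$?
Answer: $- \frac{1060828795}{1062118974} \approx -0.99879$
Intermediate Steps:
$- \frac{4455}{4501} + \frac{\left(-2125\right) \frac{1}{1761}}{134} = \left(-4455\right) \frac{1}{4501} + \left(-2125\right) \frac{1}{1761} \cdot \frac{1}{134} = - \frac{4455}{4501} - \frac{2125}{235974} = - \frac{1060828795}{1062118974}$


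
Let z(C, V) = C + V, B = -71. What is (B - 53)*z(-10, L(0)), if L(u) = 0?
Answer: 1240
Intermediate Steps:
(B - 53)*z(-10, L(0)) = (-71 - 53)*(-10 + 0) = -124*(-10) = 1240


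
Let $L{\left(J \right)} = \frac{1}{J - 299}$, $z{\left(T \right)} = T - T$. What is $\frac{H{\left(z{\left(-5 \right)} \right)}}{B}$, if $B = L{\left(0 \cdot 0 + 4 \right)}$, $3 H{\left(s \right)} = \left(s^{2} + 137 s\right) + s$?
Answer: $0$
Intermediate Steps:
$z{\left(T \right)} = 0$
$L{\left(J \right)} = \frac{1}{-299 + J}$
$H{\left(s \right)} = 46 s + \frac{s^{2}}{3}$ ($H{\left(s \right)} = \frac{\left(s^{2} + 137 s\right) + s}{3} = \frac{s^{2} + 138 s}{3} = 46 s + \frac{s^{2}}{3}$)
$B = - \frac{1}{295}$ ($B = \frac{1}{-299 + \left(0 \cdot 0 + 4\right)} = \frac{1}{-299 + \left(0 + 4\right)} = \frac{1}{-299 + 4} = \frac{1}{-295} = - \frac{1}{295} \approx -0.0033898$)
$\frac{H{\left(z{\left(-5 \right)} \right)}}{B} = \frac{\frac{1}{3} \cdot 0 \left(138 + 0\right)}{- \frac{1}{295}} = \frac{1}{3} \cdot 0 \cdot 138 \left(-295\right) = 0 \left(-295\right) = 0$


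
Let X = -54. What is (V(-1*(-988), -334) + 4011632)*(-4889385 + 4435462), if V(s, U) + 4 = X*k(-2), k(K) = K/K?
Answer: -1820945704802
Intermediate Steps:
k(K) = 1
V(s, U) = -58 (V(s, U) = -4 - 54*1 = -4 - 54 = -58)
(V(-1*(-988), -334) + 4011632)*(-4889385 + 4435462) = (-58 + 4011632)*(-4889385 + 4435462) = 4011574*(-453923) = -1820945704802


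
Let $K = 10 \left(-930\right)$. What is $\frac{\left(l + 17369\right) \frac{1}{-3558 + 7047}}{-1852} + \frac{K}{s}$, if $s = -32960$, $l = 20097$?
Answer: $\frac{735728263}{2662190736} \approx 0.27636$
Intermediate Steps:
$K = -9300$
$\frac{\left(l + 17369\right) \frac{1}{-3558 + 7047}}{-1852} + \frac{K}{s} = \frac{\left(20097 + 17369\right) \frac{1}{-3558 + 7047}}{-1852} - \frac{9300}{-32960} = \frac{37466}{3489} \left(- \frac{1}{1852}\right) - - \frac{465}{1648} = 37466 \cdot \frac{1}{3489} \left(- \frac{1}{1852}\right) + \frac{465}{1648} = \frac{37466}{3489} \left(- \frac{1}{1852}\right) + \frac{465}{1648} = - \frac{18733}{3230814} + \frac{465}{1648} = \frac{735728263}{2662190736}$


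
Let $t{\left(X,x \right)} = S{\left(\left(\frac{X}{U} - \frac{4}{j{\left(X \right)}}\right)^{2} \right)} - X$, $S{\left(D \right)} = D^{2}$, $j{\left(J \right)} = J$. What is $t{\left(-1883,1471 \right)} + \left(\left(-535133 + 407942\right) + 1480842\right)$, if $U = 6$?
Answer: $\frac{158070739956284194947084769}{16293195988198416} \approx 9.7016 \cdot 10^{9}$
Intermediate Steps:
$t{\left(X,x \right)} = \left(- \frac{4}{X} + \frac{X}{6}\right)^{4} - X$ ($t{\left(X,x \right)} = \left(\left(\frac{X}{6} - \frac{4}{X}\right)^{2}\right)^{2} - X = \left(\left(- \frac{4}{X} + \frac{X}{6}\right)^{2}\right)^{2} - X = \left(- \frac{4}{X} + \frac{X}{6}\right)^{4} - X$)
$t{\left(-1883,1471 \right)} + \left(\left(-535133 + 407942\right) + 1480842\right) = \left(\left(-1\right) \left(-1883\right) + \frac{\left(-24 + \left(-1883\right)^{2}\right)^{4}}{1296 \cdot 12571910484721}\right) + \left(\left(-535133 + 407942\right) + 1480842\right) = \left(1883 + \frac{1}{1296} \cdot \frac{1}{12571910484721} \left(-24 + 3545689\right)^{4}\right) + \left(-127191 + 1480842\right) = \left(1883 + \frac{1}{1296} \cdot \frac{1}{12571910484721} \cdot 3545665^{4}\right) + 1353651 = \left(1883 + \frac{1}{1296} \cdot \frac{1}{12571910484721} \cdot 158048653975153528395450625\right) + 1353651 = \left(1883 + \frac{158048653975153528395450625}{16293195988198416}\right) + 1353651 = \frac{158048684655241574173067953}{16293195988198416} + 1353651 = \frac{158070739956284194947084769}{16293195988198416}$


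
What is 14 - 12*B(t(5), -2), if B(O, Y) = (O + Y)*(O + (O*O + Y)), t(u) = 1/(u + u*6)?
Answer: -1398542/42875 ≈ -32.619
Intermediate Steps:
t(u) = 1/(7*u) (t(u) = 1/(u + 6*u) = 1/(7*u))
B(O, Y) = (O + Y)*(O + Y + O**2) (B(O, Y) = (O + Y)*(O + (O**2 + Y)) = (O + Y)*(O + (Y + O**2)) = (O + Y)*(O + Y + O**2))
14 - 12*B(t(5), -2) = 14 - 12*(((1/7)/5)**2 + ((1/7)/5)**3 + (-2)**2 - 2*((1/7)/5)**2 + 2*((1/7)/5)*(-2)) = 14 - 12*(((1/7)*(1/5))**2 + ((1/7)*(1/5))**3 + 4 - 2*((1/7)*(1/5))**2 + 2*((1/7)*(1/5))*(-2)) = 14 - 12*((1/35)**2 + (1/35)**3 + 4 - 2*(1/35)**2 + 2*(1/35)*(-2)) = 14 - 12*(1/1225 + 1/42875 + 4 - 2*1/1225 - 4/35) = 14 - 12*(1/1225 + 1/42875 + 4 - 2/1225 - 4/35) = 14 - 12*166566/42875 = 14 - 1998792/42875 = -1398542/42875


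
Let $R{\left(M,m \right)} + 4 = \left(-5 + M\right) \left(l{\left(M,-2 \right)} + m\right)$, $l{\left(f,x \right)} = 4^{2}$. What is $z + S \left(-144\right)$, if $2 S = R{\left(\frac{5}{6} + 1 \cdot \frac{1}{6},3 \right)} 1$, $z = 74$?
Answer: $5834$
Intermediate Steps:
$l{\left(f,x \right)} = 16$
$R{\left(M,m \right)} = -4 + \left(-5 + M\right) \left(16 + m\right)$
$S = -40$ ($S = \frac{\left(-84 - 15 + 16 \left(\frac{5}{6} + 1 \cdot \frac{1}{6}\right) + \left(\frac{5}{6} + 1 \cdot \frac{1}{6}\right) 3\right) 1}{2} = \frac{\left(-84 - 15 + 16 \left(5 \cdot \frac{1}{6} + 1 \cdot \frac{1}{6}\right) + \left(5 \cdot \frac{1}{6} + 1 \cdot \frac{1}{6}\right) 3\right) 1}{2} = \frac{\left(-84 - 15 + 16 \left(\frac{5}{6} + \frac{1}{6}\right) + \left(\frac{5}{6} + \frac{1}{6}\right) 3\right) 1}{2} = \frac{\left(-84 - 15 + 16 \cdot 1 + 1 \cdot 3\right) 1}{2} = \frac{\left(-84 - 15 + 16 + 3\right) 1}{2} = \frac{\left(-80\right) 1}{2} = \frac{1}{2} \left(-80\right) = -40$)
$z + S \left(-144\right) = 74 - -5760 = 74 + 5760 = 5834$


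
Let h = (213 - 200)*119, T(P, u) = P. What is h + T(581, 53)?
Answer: 2128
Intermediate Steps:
h = 1547 (h = 13*119 = 1547)
h + T(581, 53) = 1547 + 581 = 2128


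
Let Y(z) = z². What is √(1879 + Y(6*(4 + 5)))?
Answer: √4795 ≈ 69.246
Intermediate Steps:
√(1879 + Y(6*(4 + 5))) = √(1879 + (6*(4 + 5))²) = √(1879 + (6*9)²) = √(1879 + 54²) = √(1879 + 2916) = √4795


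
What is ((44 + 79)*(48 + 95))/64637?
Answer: 17589/64637 ≈ 0.27212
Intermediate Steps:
((44 + 79)*(48 + 95))/64637 = (123*143)*(1/64637) = 17589*(1/64637) = 17589/64637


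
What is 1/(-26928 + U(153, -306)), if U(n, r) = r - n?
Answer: -1/27387 ≈ -3.6514e-5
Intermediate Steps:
1/(-26928 + U(153, -306)) = 1/(-26928 + (-306 - 1*153)) = 1/(-26928 + (-306 - 153)) = 1/(-26928 - 459) = 1/(-27387) = -1/27387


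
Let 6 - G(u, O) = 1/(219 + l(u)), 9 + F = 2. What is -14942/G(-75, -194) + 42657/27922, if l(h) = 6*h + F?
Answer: -99235147859/39900538 ≈ -2487.1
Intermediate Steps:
F = -7 (F = -9 + 2 = -7)
l(h) = -7 + 6*h (l(h) = 6*h - 7 = -7 + 6*h)
G(u, O) = 6 - 1/(212 + 6*u) (G(u, O) = 6 - 1/(219 + (-7 + 6*u)) = 6 - 1/(212 + 6*u))
-14942/G(-75, -194) + 42657/27922 = -14942*2*(106 + 3*(-75))/(1271 + 36*(-75)) + 42657/27922 = -14942*2*(106 - 225)/(1271 - 2700) + 42657*(1/27922) = -14942/((½)*(-1429)/(-119)) + 42657/27922 = -14942/((½)*(-1/119)*(-1429)) + 42657/27922 = -14942/1429/238 + 42657/27922 = -14942*238/1429 + 42657/27922 = -3556196/1429 + 42657/27922 = -99235147859/39900538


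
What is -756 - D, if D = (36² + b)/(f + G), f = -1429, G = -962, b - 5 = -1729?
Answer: -1808024/2391 ≈ -756.18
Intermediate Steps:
b = -1724 (b = 5 - 1729 = -1724)
D = 428/2391 (D = (36² - 1724)/(-1429 - 962) = (1296 - 1724)/(-2391) = -428*(-1/2391) = 428/2391 ≈ 0.17900)
-756 - D = -756 - 1*428/2391 = -756 - 428/2391 = -1808024/2391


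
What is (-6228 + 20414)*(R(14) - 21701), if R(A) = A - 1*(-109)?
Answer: -306105508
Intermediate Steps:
R(A) = 109 + A (R(A) = A + 109 = 109 + A)
(-6228 + 20414)*(R(14) - 21701) = (-6228 + 20414)*((109 + 14) - 21701) = 14186*(123 - 21701) = 14186*(-21578) = -306105508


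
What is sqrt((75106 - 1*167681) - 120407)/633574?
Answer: I*sqrt(212982)/633574 ≈ 0.00072841*I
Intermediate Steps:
sqrt((75106 - 1*167681) - 120407)/633574 = sqrt((75106 - 167681) - 120407)*(1/633574) = sqrt(-92575 - 120407)*(1/633574) = sqrt(-212982)*(1/633574) = (I*sqrt(212982))*(1/633574) = I*sqrt(212982)/633574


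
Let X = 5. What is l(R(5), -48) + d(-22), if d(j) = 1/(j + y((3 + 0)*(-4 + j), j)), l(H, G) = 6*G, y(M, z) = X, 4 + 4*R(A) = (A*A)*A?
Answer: -4897/17 ≈ -288.06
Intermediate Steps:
R(A) = -1 + A³/4 (R(A) = -1 + ((A*A)*A)/4 = -1 + (A²*A)/4 = -1 + A³/4)
y(M, z) = 5
d(j) = 1/(5 + j) (d(j) = 1/(j + 5) = 1/(5 + j))
l(R(5), -48) + d(-22) = 6*(-48) + 1/(5 - 22) = -288 + 1/(-17) = -288 - 1/17 = -4897/17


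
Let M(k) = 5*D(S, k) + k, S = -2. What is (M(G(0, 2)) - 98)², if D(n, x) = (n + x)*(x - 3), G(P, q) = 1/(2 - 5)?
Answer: 286225/81 ≈ 3533.6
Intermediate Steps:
G(P, q) = -⅓ (G(P, q) = 1/(-3) = -⅓)
D(n, x) = (-3 + x)*(n + x) (D(n, x) = (n + x)*(-3 + x) = (-3 + x)*(n + x))
M(k) = 30 - 24*k + 5*k² (M(k) = 5*(k² - 3*(-2) - 3*k - 2*k) + k = 5*(k² + 6 - 3*k - 2*k) + k = 5*(6 + k² - 5*k) + k = (30 - 25*k + 5*k²) + k = 30 - 24*k + 5*k²)
(M(G(0, 2)) - 98)² = ((30 - 24*(-⅓) + 5*(-⅓)²) - 98)² = ((30 + 8 + 5*(⅑)) - 98)² = ((30 + 8 + 5/9) - 98)² = (347/9 - 98)² = (-535/9)² = 286225/81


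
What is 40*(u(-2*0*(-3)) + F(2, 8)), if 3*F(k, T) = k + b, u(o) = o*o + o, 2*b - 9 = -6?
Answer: 140/3 ≈ 46.667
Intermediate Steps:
b = 3/2 (b = 9/2 + (½)*(-6) = 9/2 - 3 = 3/2 ≈ 1.5000)
u(o) = o + o² (u(o) = o² + o = o + o²)
F(k, T) = ½ + k/3 (F(k, T) = (k + 3/2)/3 = (3/2 + k)/3 = ½ + k/3)
40*(u(-2*0*(-3)) + F(2, 8)) = 40*((-2*0*(-3))*(1 - 2*0*(-3)) + (½ + (⅓)*2)) = 40*((0*(-3))*(1 + 0*(-3)) + (½ + ⅔)) = 40*(0*(1 + 0) + 7/6) = 40*(0*1 + 7/6) = 40*(0 + 7/6) = 40*(7/6) = 140/3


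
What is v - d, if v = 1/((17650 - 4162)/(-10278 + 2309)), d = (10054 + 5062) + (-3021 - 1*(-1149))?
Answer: -178643041/13488 ≈ -13245.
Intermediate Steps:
d = 13244 (d = 15116 + (-3021 + 1149) = 15116 - 1872 = 13244)
v = -7969/13488 (v = 1/(13488/(-7969)) = 1/(13488*(-1/7969)) = 1/(-13488/7969) = -7969/13488 ≈ -0.59082)
v - d = -7969/13488 - 1*13244 = -7969/13488 - 13244 = -178643041/13488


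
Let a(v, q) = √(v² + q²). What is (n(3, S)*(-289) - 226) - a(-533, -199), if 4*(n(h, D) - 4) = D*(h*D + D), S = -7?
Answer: -15543 - √323690 ≈ -16112.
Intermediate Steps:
n(h, D) = 4 + D*(D + D*h)/4 (n(h, D) = 4 + (D*(h*D + D))/4 = 4 + (D*(D*h + D))/4 = 4 + (D*(D + D*h))/4 = 4 + D*(D + D*h)/4)
a(v, q) = √(q² + v²)
(n(3, S)*(-289) - 226) - a(-533, -199) = ((4 + (¼)*(-7)² + (¼)*3*(-7)²)*(-289) - 226) - √((-199)² + (-533)²) = ((4 + (¼)*49 + (¼)*3*49)*(-289) - 226) - √(39601 + 284089) = ((4 + 49/4 + 147/4)*(-289) - 226) - √323690 = (53*(-289) - 226) - √323690 = (-15317 - 226) - √323690 = -15543 - √323690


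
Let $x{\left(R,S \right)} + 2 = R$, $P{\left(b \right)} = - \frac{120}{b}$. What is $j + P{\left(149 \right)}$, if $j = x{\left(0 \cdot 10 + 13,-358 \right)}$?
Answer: $\frac{1519}{149} \approx 10.195$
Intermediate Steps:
$x{\left(R,S \right)} = -2 + R$
$j = 11$ ($j = -2 + \left(0 \cdot 10 + 13\right) = -2 + \left(0 + 13\right) = -2 + 13 = 11$)
$j + P{\left(149 \right)} = 11 - \frac{120}{149} = \frac{1519}{149}$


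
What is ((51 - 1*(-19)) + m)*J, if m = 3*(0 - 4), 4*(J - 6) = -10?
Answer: 203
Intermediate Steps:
J = 7/2 (J = 6 + (¼)*(-10) = 6 - 5/2 = 7/2 ≈ 3.5000)
m = -12 (m = 3*(-4) = -12)
((51 - 1*(-19)) + m)*J = ((51 - 1*(-19)) - 12)*(7/2) = ((51 + 19) - 12)*(7/2) = (70 - 12)*(7/2) = 58*(7/2) = 203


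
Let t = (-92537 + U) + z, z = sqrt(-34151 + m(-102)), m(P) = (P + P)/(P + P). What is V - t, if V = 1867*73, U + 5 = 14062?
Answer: 214771 - 5*I*sqrt(1366) ≈ 2.1477e+5 - 184.8*I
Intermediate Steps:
U = 14057 (U = -5 + 14062 = 14057)
V = 136291
m(P) = 1 (m(P) = (2*P)/((2*P)) = (2*P)*(1/(2*P)) = 1)
z = 5*I*sqrt(1366) (z = sqrt(-34151 + 1) = sqrt(-34150) = 5*I*sqrt(1366) ≈ 184.8*I)
t = -78480 + 5*I*sqrt(1366) (t = (-92537 + 14057) + 5*I*sqrt(1366) = -78480 + 5*I*sqrt(1366) ≈ -78480.0 + 184.8*I)
V - t = 136291 - (-78480 + 5*I*sqrt(1366)) = 136291 + (78480 - 5*I*sqrt(1366)) = 214771 - 5*I*sqrt(1366)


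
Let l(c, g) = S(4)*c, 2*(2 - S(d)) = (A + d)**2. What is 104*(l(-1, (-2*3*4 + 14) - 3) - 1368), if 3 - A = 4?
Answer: -142012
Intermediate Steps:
A = -1 (A = 3 - 1*4 = 3 - 4 = -1)
S(d) = 2 - (-1 + d)**2/2
l(c, g) = -5*c/2 (l(c, g) = (2 - (-1 + 4)**2/2)*c = (2 - 1/2*3**2)*c = (2 - 1/2*9)*c = (2 - 9/2)*c = -5*c/2)
104*(l(-1, (-2*3*4 + 14) - 3) - 1368) = 104*(-5/2*(-1) - 1368) = 104*(5/2 - 1368) = 104*(-2731/2) = -142012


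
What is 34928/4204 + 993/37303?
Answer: 326773439/39205453 ≈ 8.3349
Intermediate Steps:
34928/4204 + 993/37303 = 34928*(1/4204) + 993*(1/37303) = 8732/1051 + 993/37303 = 326773439/39205453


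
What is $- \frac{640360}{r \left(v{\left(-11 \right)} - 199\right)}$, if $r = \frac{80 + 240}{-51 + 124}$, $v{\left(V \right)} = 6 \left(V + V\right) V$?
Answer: $- \frac{166951}{1432} \approx -116.59$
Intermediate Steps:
$v{\left(V \right)} = 12 V^{2}$ ($v{\left(V \right)} = 6 \cdot 2 V V = 12 V V = 12 V^{2}$)
$r = \frac{320}{73} \approx 4.3836$
$- \frac{640360}{r \left(v{\left(-11 \right)} - 199\right)} = - \frac{640360}{\frac{320}{73} \left(12 \left(-11\right)^{2} - 199\right)} = - \frac{640360}{\frac{320}{73} \left(12 \cdot 121 - 199\right)} = - \frac{640360}{\frac{320}{73} \left(1452 - 199\right)} = - \frac{640360}{\frac{320}{73} \cdot 1253} = - \frac{640360}{\frac{400960}{73}} = \left(-640360\right) \frac{73}{400960} = - \frac{166951}{1432}$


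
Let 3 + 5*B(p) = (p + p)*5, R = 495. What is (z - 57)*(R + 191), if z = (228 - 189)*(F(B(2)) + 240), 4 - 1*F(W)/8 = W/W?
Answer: 7023954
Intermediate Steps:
B(p) = -3/5 + 2*p (B(p) = -3/5 + ((p + p)*5)/5 = -3/5 + ((2*p)*5)/5 = -3/5 + (10*p)/5 = -3/5 + 2*p)
F(W) = 24 (F(W) = 32 - 8*W/W = 32 - 8*1 = 32 - 8 = 24)
z = 10296 (z = (228 - 189)*(24 + 240) = 39*264 = 10296)
(z - 57)*(R + 191) = (10296 - 57)*(495 + 191) = 10239*686 = 7023954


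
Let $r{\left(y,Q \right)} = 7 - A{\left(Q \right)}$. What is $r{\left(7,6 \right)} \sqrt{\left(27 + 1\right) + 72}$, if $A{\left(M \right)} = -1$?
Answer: $80$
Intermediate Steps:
$r{\left(y,Q \right)} = 8$ ($r{\left(y,Q \right)} = 7 - -1 = 7 + 1 = 8$)
$r{\left(7,6 \right)} \sqrt{\left(27 + 1\right) + 72} = 8 \sqrt{\left(27 + 1\right) + 72} = 8 \sqrt{28 + 72} = 8 \sqrt{100} = 8 \cdot 10 = 80$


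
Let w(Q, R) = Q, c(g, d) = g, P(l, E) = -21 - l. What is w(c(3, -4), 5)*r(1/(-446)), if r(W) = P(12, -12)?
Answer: -99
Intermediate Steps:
r(W) = -33 (r(W) = -21 - 1*12 = -21 - 12 = -33)
w(c(3, -4), 5)*r(1/(-446)) = 3*(-33) = -99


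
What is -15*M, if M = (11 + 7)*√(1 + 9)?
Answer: -270*√10 ≈ -853.81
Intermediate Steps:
M = 18*√10 ≈ 56.921
-15*M = -270*√10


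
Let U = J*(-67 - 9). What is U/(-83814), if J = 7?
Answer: 266/41907 ≈ 0.0063474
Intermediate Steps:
U = -532 (U = 7*(-67 - 9) = 7*(-76) = -532)
U/(-83814) = -532/(-83814) = -532*(-1/83814) = 266/41907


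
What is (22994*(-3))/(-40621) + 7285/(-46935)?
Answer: 84049891/54472761 ≈ 1.5430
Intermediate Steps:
(22994*(-3))/(-40621) + 7285/(-46935) = -68982*(-1/40621) + 7285*(-1/46935) = 68982/40621 - 1457/9387 = 84049891/54472761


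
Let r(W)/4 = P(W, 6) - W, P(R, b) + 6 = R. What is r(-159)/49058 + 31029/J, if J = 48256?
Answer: 760531269/1183671424 ≈ 0.64252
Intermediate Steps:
P(R, b) = -6 + R
r(W) = -24 (r(W) = 4*((-6 + W) - W) = 4*(-6) = -24)
r(-159)/49058 + 31029/J = -24/49058 + 31029/48256 = -24*1/49058 + 31029*(1/48256) = -12/24529 + 31029/48256 = 760531269/1183671424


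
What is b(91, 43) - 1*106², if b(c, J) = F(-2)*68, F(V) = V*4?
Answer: -11780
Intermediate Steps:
F(V) = 4*V
b(c, J) = -544 (b(c, J) = (4*(-2))*68 = -8*68 = -544)
b(91, 43) - 1*106² = -544 - 1*106² = -544 - 1*11236 = -544 - 11236 = -11780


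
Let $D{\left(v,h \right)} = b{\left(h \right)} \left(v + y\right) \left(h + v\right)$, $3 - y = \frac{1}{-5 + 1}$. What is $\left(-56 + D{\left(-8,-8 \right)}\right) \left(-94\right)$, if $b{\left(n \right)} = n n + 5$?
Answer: $-487672$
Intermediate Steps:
$b{\left(n \right)} = 5 + n^{2}$ ($b{\left(n \right)} = n^{2} + 5 = 5 + n^{2}$)
$y = \frac{13}{4}$ ($y = 3 - \frac{1}{-5 + 1} = 3 - \frac{1}{-4} = 3 - - \frac{1}{4} = 3 + \frac{1}{4} = \frac{13}{4} \approx 3.25$)
$D{\left(v,h \right)} = \left(5 + h^{2}\right) \left(\frac{13}{4} + v\right) \left(h + v\right)$ ($D{\left(v,h \right)} = \left(5 + h^{2}\right) \left(v + \frac{13}{4}\right) \left(h + v\right) = \left(5 + h^{2}\right) \left(\frac{13}{4} + v\right) \left(h + v\right)$)
$\left(-56 + D{\left(-8,-8 \right)}\right) \left(-94\right) = \left(-56 + \frac{\left(5 + \left(-8\right)^{2}\right) \left(4 \left(-8\right)^{2} + 13 \left(-8\right) + 13 \left(-8\right) + 4 \left(-8\right) \left(-8\right)\right)}{4}\right) \left(-94\right) = \left(-56 + \frac{\left(5 + 64\right) \left(4 \cdot 64 - 104 - 104 + 256\right)}{4}\right) \left(-94\right) = \left(-56 + \frac{1}{4} \cdot 69 \left(256 - 104 - 104 + 256\right)\right) \left(-94\right) = \left(-56 + \frac{1}{4} \cdot 69 \cdot 304\right) \left(-94\right) = \left(-56 + 5244\right) \left(-94\right) = 5188 \left(-94\right) = -487672$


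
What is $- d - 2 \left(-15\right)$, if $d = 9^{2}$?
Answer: $-51$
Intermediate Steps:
$d = 81$
$- d - 2 \left(-15\right) = \left(-1\right) 81 - 2 \left(-15\right) = -81 - -30 = -81 + 30 = -51$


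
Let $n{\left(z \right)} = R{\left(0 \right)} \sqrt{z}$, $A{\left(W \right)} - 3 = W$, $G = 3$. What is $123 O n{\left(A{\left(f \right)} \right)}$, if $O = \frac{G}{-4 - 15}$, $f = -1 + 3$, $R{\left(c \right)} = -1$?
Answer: $\frac{369 \sqrt{5}}{19} \approx 43.427$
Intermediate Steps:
$f = 2$
$A{\left(W \right)} = 3 + W$
$n{\left(z \right)} = - \sqrt{z}$
$O = - \frac{3}{19}$ ($O = \frac{1}{-4 - 15} \cdot 3 = \frac{1}{-19} \cdot 3 = \left(- \frac{1}{19}\right) 3 = - \frac{3}{19} \approx -0.15789$)
$123 O n{\left(A{\left(f \right)} \right)} = 123 \left(- \frac{3}{19}\right) \left(- \sqrt{3 + 2}\right) = - \frac{369 \left(- \sqrt{5}\right)}{19} = \frac{369 \sqrt{5}}{19}$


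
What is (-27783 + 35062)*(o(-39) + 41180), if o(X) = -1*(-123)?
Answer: 300644537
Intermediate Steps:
o(X) = 123
(-27783 + 35062)*(o(-39) + 41180) = (-27783 + 35062)*(123 + 41180) = 7279*41303 = 300644537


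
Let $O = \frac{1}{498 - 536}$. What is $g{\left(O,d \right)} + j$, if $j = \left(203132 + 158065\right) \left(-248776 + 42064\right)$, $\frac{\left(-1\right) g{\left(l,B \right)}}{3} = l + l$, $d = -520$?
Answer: $- \frac{1418611331013}{19} \approx -7.4664 \cdot 10^{10}$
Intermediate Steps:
$O = - \frac{1}{38}$ ($O = \frac{1}{-38} = - \frac{1}{38} \approx -0.026316$)
$g{\left(l,B \right)} = - 6 l$ ($g{\left(l,B \right)} = - 3 \left(l + l\right) = - 3 \cdot 2 l = - 6 l$)
$j = -74663754264$ ($j = 361197 \left(-206712\right) = -74663754264$)
$g{\left(O,d \right)} + j = \left(-6\right) \left(- \frac{1}{38}\right) - 74663754264 = \frac{3}{19} - 74663754264 = - \frac{1418611331013}{19}$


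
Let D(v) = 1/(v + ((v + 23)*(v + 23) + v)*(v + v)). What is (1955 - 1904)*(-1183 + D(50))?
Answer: -32456137299/537950 ≈ -60333.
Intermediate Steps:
D(v) = 1/(v + 2*v*(v + (23 + v)**2)) (D(v) = 1/(v + ((23 + v)*(23 + v) + v)*(2*v)) = 1/(v + ((23 + v)**2 + v)*(2*v)) = 1/(v + (v + (23 + v)**2)*(2*v)) = 1/(v + 2*v*(v + (23 + v)**2)))
(1955 - 1904)*(-1183 + D(50)) = (1955 - 1904)*(-1183 + 1/(50*(1059 + 2*50**2 + 94*50))) = 51*(-1183 + 1/(50*(1059 + 2*2500 + 4700))) = 51*(-1183 + 1/(50*(1059 + 5000 + 4700))) = 51*(-1183 + (1/50)/10759) = 51*(-1183 + (1/50)*(1/10759)) = 51*(-1183 + 1/537950) = 51*(-636394849/537950) = -32456137299/537950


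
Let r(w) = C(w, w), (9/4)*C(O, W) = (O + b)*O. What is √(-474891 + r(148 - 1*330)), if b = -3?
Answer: I*√4139339/3 ≈ 678.18*I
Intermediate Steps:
C(O, W) = 4*O*(-3 + O)/9 (C(O, W) = 4*((O - 3)*O)/9 = 4*((-3 + O)*O)/9 = 4*(O*(-3 + O))/9 = 4*O*(-3 + O)/9)
r(w) = 4*w*(-3 + w)/9
√(-474891 + r(148 - 1*330)) = √(-474891 + 4*(148 - 1*330)*(-3 + (148 - 1*330))/9) = √(-474891 + 4*(148 - 330)*(-3 + (148 - 330))/9) = √(-474891 + (4/9)*(-182)*(-3 - 182)) = √(-474891 + (4/9)*(-182)*(-185)) = √(-474891 + 134680/9) = √(-4139339/9) = I*√4139339/3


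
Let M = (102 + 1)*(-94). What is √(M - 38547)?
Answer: I*√48229 ≈ 219.61*I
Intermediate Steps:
M = -9682 (M = 103*(-94) = -9682)
√(M - 38547) = √(-9682 - 38547) = √(-48229) = I*√48229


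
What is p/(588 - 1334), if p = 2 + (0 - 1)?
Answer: -1/746 ≈ -0.0013405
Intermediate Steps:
p = 1 (p = 2 - 1 = 1)
p/(588 - 1334) = 1/(588 - 1334) = 1/(-746) = 1*(-1/746) = -1/746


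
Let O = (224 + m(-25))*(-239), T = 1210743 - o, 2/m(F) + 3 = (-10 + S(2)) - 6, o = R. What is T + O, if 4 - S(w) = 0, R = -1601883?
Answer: 41386828/15 ≈ 2.7591e+6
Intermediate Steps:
S(w) = 4 (S(w) = 4 - 1*0 = 4 + 0 = 4)
o = -1601883
m(F) = -2/15 (m(F) = 2/(-3 + ((-10 + 4) - 6)) = 2/(-3 + (-6 - 6)) = 2/(-3 - 12) = 2/(-15) = 2*(-1/15) = -2/15)
T = 2812626 (T = 1210743 - 1*(-1601883) = 1210743 + 1601883 = 2812626)
O = -802562/15 (O = (224 - 2/15)*(-239) = (3358/15)*(-239) = -802562/15 ≈ -53504.)
T + O = 2812626 - 802562/15 = 41386828/15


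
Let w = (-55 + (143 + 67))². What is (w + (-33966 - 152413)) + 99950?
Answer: -62404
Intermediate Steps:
w = 24025 (w = (-55 + 210)² = 155² = 24025)
(w + (-33966 - 152413)) + 99950 = (24025 + (-33966 - 152413)) + 99950 = (24025 - 186379) + 99950 = -162354 + 99950 = -62404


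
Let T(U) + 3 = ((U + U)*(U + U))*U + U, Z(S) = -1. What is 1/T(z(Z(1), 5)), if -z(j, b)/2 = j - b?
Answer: 1/6921 ≈ 0.00014449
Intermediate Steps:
z(j, b) = -2*j + 2*b (z(j, b) = -2*(j - b) = -2*j + 2*b)
T(U) = -3 + U + 4*U**3 (T(U) = -3 + (((U + U)*(U + U))*U + U) = -3 + (((2*U)*(2*U))*U + U) = -3 + ((4*U**2)*U + U) = -3 + (4*U**3 + U) = -3 + (U + 4*U**3) = -3 + U + 4*U**3)
1/T(z(Z(1), 5)) = 1/(-3 + (-2*(-1) + 2*5) + 4*(-2*(-1) + 2*5)**3) = 1/(-3 + (2 + 10) + 4*(2 + 10)**3) = 1/(-3 + 12 + 4*12**3) = 1/(-3 + 12 + 4*1728) = 1/(-3 + 12 + 6912) = 1/6921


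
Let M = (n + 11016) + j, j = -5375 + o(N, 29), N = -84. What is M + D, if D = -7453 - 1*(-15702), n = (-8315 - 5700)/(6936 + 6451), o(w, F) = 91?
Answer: 187149632/13387 ≈ 13980.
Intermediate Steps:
n = -14015/13387 ≈ -1.0469
D = 8249 (D = -7453 + 15702 = 8249)
j = -5284 (j = -5375 + 91 = -5284)
M = 76720269/13387 (M = (-14015/13387 + 11016) - 5284 = 147457177/13387 - 5284 = 76720269/13387 ≈ 5731.0)
M + D = 76720269/13387 + 8249 = 187149632/13387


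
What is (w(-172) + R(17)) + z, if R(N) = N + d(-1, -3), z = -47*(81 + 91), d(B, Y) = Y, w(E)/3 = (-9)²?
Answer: -7827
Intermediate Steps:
w(E) = 243 (w(E) = 3*(-9)² = 3*81 = 243)
z = -8084 (z = -47*172 = -8084)
R(N) = -3 + N (R(N) = N - 3 = -3 + N)
(w(-172) + R(17)) + z = (243 + (-3 + 17)) - 8084 = (243 + 14) - 8084 = 257 - 8084 = -7827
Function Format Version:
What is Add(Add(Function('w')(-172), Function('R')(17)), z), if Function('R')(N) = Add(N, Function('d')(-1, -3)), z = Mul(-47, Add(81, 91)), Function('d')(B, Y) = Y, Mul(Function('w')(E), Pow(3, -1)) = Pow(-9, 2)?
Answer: -7827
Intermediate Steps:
Function('w')(E) = 243 (Function('w')(E) = Mul(3, Pow(-9, 2)) = Mul(3, 81) = 243)
z = -8084 (z = Mul(-47, 172) = -8084)
Function('R')(N) = Add(-3, N) (Function('R')(N) = Add(N, -3) = Add(-3, N))
Add(Add(Function('w')(-172), Function('R')(17)), z) = Add(Add(243, Add(-3, 17)), -8084) = Add(Add(243, 14), -8084) = Add(257, -8084) = -7827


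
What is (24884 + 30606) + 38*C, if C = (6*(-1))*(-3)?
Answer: 56174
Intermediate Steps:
C = 18 (C = -6*(-3) = 18)
(24884 + 30606) + 38*C = (24884 + 30606) + 38*18 = 55490 + 684 = 56174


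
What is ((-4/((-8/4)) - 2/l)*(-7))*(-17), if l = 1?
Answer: 0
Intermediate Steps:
((-4/((-8/4)) - 2/l)*(-7))*(-17) = ((-4/((-8/4)) - 2/1)*(-7))*(-17) = ((-4/((-8*1/4)) - 2*1)*(-7))*(-17) = ((-4/(-2) - 2)*(-7))*(-17) = ((-4*(-1/2) - 2)*(-7))*(-17) = ((2 - 2)*(-7))*(-17) = (0*(-7))*(-17) = 0*(-17) = 0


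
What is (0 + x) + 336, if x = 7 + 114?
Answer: 457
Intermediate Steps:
x = 121
(0 + x) + 336 = (0 + 121) + 336 = 121 + 336 = 457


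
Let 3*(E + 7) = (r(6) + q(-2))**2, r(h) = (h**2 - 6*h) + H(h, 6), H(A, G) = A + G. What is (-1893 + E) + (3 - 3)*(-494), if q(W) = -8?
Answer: -5684/3 ≈ -1894.7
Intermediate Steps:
r(h) = 6 + h**2 - 5*h (r(h) = (h**2 - 6*h) + (h + 6) = (h**2 - 6*h) + (6 + h) = 6 + h**2 - 5*h)
E = -5/3 (E = -7 + ((6 + 6**2 - 5*6) - 8)**2/3 = -7 + ((6 + 36 - 30) - 8)**2/3 = -7 + (12 - 8)**2/3 = -7 + (1/3)*4**2 = -7 + (1/3)*16 = -7 + 16/3 = -5/3 ≈ -1.6667)
(-1893 + E) + (3 - 3)*(-494) = (-1893 - 5/3) + (3 - 3)*(-494) = -5684/3 + 0*(-494) = -5684/3 + 0 = -5684/3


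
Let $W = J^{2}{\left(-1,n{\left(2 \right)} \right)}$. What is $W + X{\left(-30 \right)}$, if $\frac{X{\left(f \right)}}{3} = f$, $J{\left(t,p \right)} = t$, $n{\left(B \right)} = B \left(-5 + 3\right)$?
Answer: $-89$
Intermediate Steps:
$n{\left(B \right)} = - 2 B$ ($n{\left(B \right)} = B \left(-2\right) = - 2 B$)
$X{\left(f \right)} = 3 f$
$W = 1$ ($W = \left(-1\right)^{2} = 1$)
$W + X{\left(-30 \right)} = 1 + 3 \left(-30\right) = 1 - 90 = -89$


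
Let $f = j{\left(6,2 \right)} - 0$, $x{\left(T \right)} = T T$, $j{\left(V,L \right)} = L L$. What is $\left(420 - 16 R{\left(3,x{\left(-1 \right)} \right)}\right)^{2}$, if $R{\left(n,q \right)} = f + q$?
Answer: $115600$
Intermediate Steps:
$j{\left(V,L \right)} = L^{2}$
$x{\left(T \right)} = T^{2}$
$f = 4$ ($f = 2^{2} - 0 = 4 + 0 = 4$)
$R{\left(n,q \right)} = 4 + q$
$\left(420 - 16 R{\left(3,x{\left(-1 \right)} \right)}\right)^{2} = \left(420 - 16 \left(4 + \left(-1\right)^{2}\right)\right)^{2} = \left(420 - 16 \left(4 + 1\right)\right)^{2} = \left(420 - 80\right)^{2} = 340^{2} = 115600$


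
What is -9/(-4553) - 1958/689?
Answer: -8908573/3137017 ≈ -2.8398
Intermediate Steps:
-9/(-4553) - 1958/689 = -9*(-1/4553) - 1958*1/689 = 9/4553 - 1958/689 = -8908573/3137017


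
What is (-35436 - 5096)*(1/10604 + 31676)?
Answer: -3403596726565/2651 ≈ -1.2839e+9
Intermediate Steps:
(-35436 - 5096)*(1/10604 + 31676) = -40532*(1/10604 + 31676) = -40532*335892305/10604 = -3403596726565/2651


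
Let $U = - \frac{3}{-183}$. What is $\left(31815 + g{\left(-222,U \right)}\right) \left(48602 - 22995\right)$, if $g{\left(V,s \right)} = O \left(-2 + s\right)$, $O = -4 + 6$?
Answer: $\frac{49689692111}{61} \approx 8.1458 \cdot 10^{8}$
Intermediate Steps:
$O = 2$
$U = \frac{1}{61}$ ($U = \left(-3\right) \left(- \frac{1}{183}\right) = \frac{1}{61} \approx 0.016393$)
$g{\left(V,s \right)} = -4 + 2 s$ ($g{\left(V,s \right)} = 2 \left(-2 + s\right) = -4 + 2 s$)
$\left(31815 + g{\left(-222,U \right)}\right) \left(48602 - 22995\right) = \left(31815 + \left(-4 + 2 \cdot \frac{1}{61}\right)\right) \left(48602 - 22995\right) = \left(31815 + \left(-4 + \frac{2}{61}\right)\right) 25607 = \left(31815 - \frac{242}{61}\right) 25607 = \frac{1940473}{61} \cdot 25607 = \frac{49689692111}{61}$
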